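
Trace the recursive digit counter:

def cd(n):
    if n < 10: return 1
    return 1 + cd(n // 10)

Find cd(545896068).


cd(545896068) = 1 + cd(54589606)
cd(54589606) = 1 + cd(5458960)
cd(5458960) = 1 + cd(545896)
cd(545896) = 1 + cd(54589)
cd(54589) = 1 + cd(5458)
cd(5458) = 1 + cd(545)
cd(545) = 1 + cd(54)
cd(54) = 1 + cd(5)
cd(5) = 1  (base case: 5 < 10)
Unwinding: 1 + 1 + 1 + 1 + 1 + 1 + 1 + 1 + 1 = 9

9


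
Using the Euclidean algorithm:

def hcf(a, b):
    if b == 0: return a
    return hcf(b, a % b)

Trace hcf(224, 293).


hcf(224, 293) = hcf(293, 224)
hcf(293, 224) = hcf(224, 69)
hcf(224, 69) = hcf(69, 17)
hcf(69, 17) = hcf(17, 1)
hcf(17, 1) = hcf(1, 0)
hcf(1, 0) = 1  (base case)

1


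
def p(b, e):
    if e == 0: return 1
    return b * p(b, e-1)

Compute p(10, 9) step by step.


p(10, 9)
= 10 * p(10, 8)
= 10 * 10 * p(10, 7)
= 10 * 10 * 10 * p(10, 6)
= 10 * 10 * 10 * 10 * p(10, 5)
= 10 * 10 * 10 * 10 * 10 * p(10, 4)
= 10 * 10 * 10 * 10 * 10 * 10 * p(10, 3)
= 10 * 10 * 10 * 10 * 10 * 10 * 10 * p(10, 2)
= 10 * 10 * 10 * 10 * 10 * 10 * 10 * 10 * p(10, 1)
= 10 * 10 * 10 * 10 * 10 * 10 * 10 * 10 * 10 * p(10, 0)
= 10 * 10 * 10 * 10 * 10 * 10 * 10 * 10 * 10 * 1
= 1000000000

1000000000


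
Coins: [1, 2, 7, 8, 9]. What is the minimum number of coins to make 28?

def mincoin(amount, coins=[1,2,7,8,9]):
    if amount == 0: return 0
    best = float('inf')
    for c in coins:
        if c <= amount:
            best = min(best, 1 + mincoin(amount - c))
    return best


Building up with DP:
mincoin(0) = 0
mincoin(1) = min(1+mincoin(0)=1+0=1) = 1
mincoin(2) = min(1+mincoin(1)=1+1=2, 1+mincoin(0)=1+0=1) = 1
mincoin(3) = min(1+mincoin(2)=1+1=2, 1+mincoin(1)=1+1=2) = 2
mincoin(4) = min(1+mincoin(3)=1+2=3, 1+mincoin(2)=1+1=2) = 2
mincoin(5) = min(1+mincoin(4)=1+2=3, 1+mincoin(3)=1+2=3) = 3
mincoin(6) = min(1+mincoin(5)=1+3=4, 1+mincoin(4)=1+2=3) = 3
mincoin(7) = min(1+mincoin(6)=1+3=4, 1+mincoin(5)=1+3=4, 1+mincoin(0)=1+0=1) = 1
mincoin(8) = min(1+mincoin(7)=1+1=2, 1+mincoin(6)=1+3=4, 1+mincoin(1)=1+1=2, 1+mincoin(0)=1+0=1) = 1
mincoin(9) = min(1+mincoin(8)=1+1=2, 1+mincoin(7)=1+1=2, 1+mincoin(2)=1+1=2, 1+mincoin(1)=1+1=2, 1+mincoin(0)=1+0=1) = 1
mincoin(10) = min(1+mincoin(9)=1+1=2, 1+mincoin(8)=1+1=2, 1+mincoin(3)=1+2=3, 1+mincoin(2)=1+1=2, 1+mincoin(1)=1+1=2) = 2
mincoin(11) = min(1+mincoin(10)=1+2=3, 1+mincoin(9)=1+1=2, 1+mincoin(4)=1+2=3, 1+mincoin(3)=1+2=3, 1+mincoin(2)=1+1=2) = 2
mincoin(12) = min(1+mincoin(11)=1+2=3, 1+mincoin(10)=1+2=3, 1+mincoin(5)=1+3=4, 1+mincoin(4)=1+2=3, 1+mincoin(3)=1+2=3) = 3
mincoin(13) = min(1+mincoin(12)=1+3=4, 1+mincoin(11)=1+2=3, 1+mincoin(6)=1+3=4, 1+mincoin(5)=1+3=4, 1+mincoin(4)=1+2=3) = 3
mincoin(14) = min(1+mincoin(13)=1+3=4, 1+mincoin(12)=1+3=4, 1+mincoin(7)=1+1=2, 1+mincoin(6)=1+3=4, 1+mincoin(5)=1+3=4) = 2
mincoin(15) = min(1+mincoin(14)=1+2=3, 1+mincoin(13)=1+3=4, 1+mincoin(8)=1+1=2, 1+mincoin(7)=1+1=2, 1+mincoin(6)=1+3=4) = 2
mincoin(16) = min(1+mincoin(15)=1+2=3, 1+mincoin(14)=1+2=3, 1+mincoin(9)=1+1=2, 1+mincoin(8)=1+1=2, 1+mincoin(7)=1+1=2) = 2
mincoin(17) = min(1+mincoin(16)=1+2=3, 1+mincoin(15)=1+2=3, 1+mincoin(10)=1+2=3, 1+mincoin(9)=1+1=2, 1+mincoin(8)=1+1=2) = 2
mincoin(18) = min(1+mincoin(17)=1+2=3, 1+mincoin(16)=1+2=3, 1+mincoin(11)=1+2=3, 1+mincoin(10)=1+2=3, 1+mincoin(9)=1+1=2) = 2
mincoin(19) = min(1+mincoin(18)=1+2=3, 1+mincoin(17)=1+2=3, 1+mincoin(12)=1+3=4, 1+mincoin(11)=1+2=3, 1+mincoin(10)=1+2=3) = 3
mincoin(20) = min(1+mincoin(19)=1+3=4, 1+mincoin(18)=1+2=3, 1+mincoin(13)=1+3=4, 1+mincoin(12)=1+3=4, 1+mincoin(11)=1+2=3) = 3
mincoin(21) = min(1+mincoin(20)=1+3=4, 1+mincoin(19)=1+3=4, 1+mincoin(14)=1+2=3, 1+mincoin(13)=1+3=4, 1+mincoin(12)=1+3=4) = 3
mincoin(22) = min(1+mincoin(21)=1+3=4, 1+mincoin(20)=1+3=4, 1+mincoin(15)=1+2=3, 1+mincoin(14)=1+2=3, 1+mincoin(13)=1+3=4) = 3
mincoin(23) = min(1+mincoin(22)=1+3=4, 1+mincoin(21)=1+3=4, 1+mincoin(16)=1+2=3, 1+mincoin(15)=1+2=3, 1+mincoin(14)=1+2=3) = 3
mincoin(24) = min(1+mincoin(23)=1+3=4, 1+mincoin(22)=1+3=4, 1+mincoin(17)=1+2=3, 1+mincoin(16)=1+2=3, 1+mincoin(15)=1+2=3) = 3
mincoin(25) = min(1+mincoin(24)=1+3=4, 1+mincoin(23)=1+3=4, 1+mincoin(18)=1+2=3, 1+mincoin(17)=1+2=3, 1+mincoin(16)=1+2=3) = 3
mincoin(26) = min(1+mincoin(25)=1+3=4, 1+mincoin(24)=1+3=4, 1+mincoin(19)=1+3=4, 1+mincoin(18)=1+2=3, 1+mincoin(17)=1+2=3) = 3
mincoin(27) = min(1+mincoin(26)=1+3=4, 1+mincoin(25)=1+3=4, 1+mincoin(20)=1+3=4, 1+mincoin(19)=1+3=4, 1+mincoin(18)=1+2=3) = 3
mincoin(28) = min(1+mincoin(27)=1+3=4, 1+mincoin(26)=1+3=4, 1+mincoin(21)=1+3=4, 1+mincoin(20)=1+3=4, 1+mincoin(19)=1+3=4) = 4

4


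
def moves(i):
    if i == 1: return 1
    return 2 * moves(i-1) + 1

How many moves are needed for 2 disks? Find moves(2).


moves(2) = 2 * moves(1) + 1
moves(1) = 1  (base case)
moves(2) = 2 * 1 + 1 = 3

3


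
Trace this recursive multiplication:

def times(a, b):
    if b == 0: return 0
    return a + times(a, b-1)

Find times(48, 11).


times(48, 11) = 48 + times(48, 10)
times(48, 10) = 48 + times(48, 9)
times(48, 9) = 48 + times(48, 8)
times(48, 8) = 48 + times(48, 7)
times(48, 7) = 48 + times(48, 6)
times(48, 6) = 48 + times(48, 5)
times(48, 5) = 48 + times(48, 4)
times(48, 4) = 48 + times(48, 3)
times(48, 3) = 48 + times(48, 2)
times(48, 2) = 48 + times(48, 1)
times(48, 1) = 48 + times(48, 0)
times(48, 0) = 0  (base case)
Total: 48 + 48 + 48 + 48 + 48 + 48 + 48 + 48 + 48 + 48 + 48 + 0 = 528

528


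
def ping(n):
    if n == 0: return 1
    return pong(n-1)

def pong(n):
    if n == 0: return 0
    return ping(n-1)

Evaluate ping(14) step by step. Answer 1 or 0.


ping(14) = pong(13)
pong(13) = ping(12)
ping(12) = pong(11)
pong(11) = ping(10)
ping(10) = pong(9)
pong(9) = ping(8)
ping(8) = pong(7)
pong(7) = ping(6)
ping(6) = pong(5)
pong(5) = ping(4)
ping(4) = pong(3)
pong(3) = ping(2)
ping(2) = pong(1)
pong(1) = ping(0)
ping(0) = 1  (base case)
Result: 1

1


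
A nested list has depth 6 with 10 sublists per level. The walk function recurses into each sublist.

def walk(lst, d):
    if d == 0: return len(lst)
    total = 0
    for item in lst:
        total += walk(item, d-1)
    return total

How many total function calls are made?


At depth 0 (root): 1 call
At depth 1: each of 1 parents calls walk on 10 children = 10 calls
At depth 2: each of 10 parents calls walk on 10 children = 100 calls
At depth 3: each of 100 parents calls walk on 10 children = 1000 calls
At depth 4: each of 1000 parents calls walk on 10 children = 10000 calls
At depth 5: each of 10000 parents calls walk on 10 children = 100000 calls
At depth 6: each of 100000 parents calls walk on 10 children = 1000000 calls
Total: 1 + 10 + 100 + 1000 + 10000 + 100000 + 1000000 = 1111111

1111111


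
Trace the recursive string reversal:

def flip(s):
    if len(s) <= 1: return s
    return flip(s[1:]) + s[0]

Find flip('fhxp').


flip('fhxp') = flip('hxp') + 'f'
flip('hxp') = flip('xp') + 'h'
flip('xp') = flip('p') + 'x'
flip('p') = 'p'  (base case)
Concatenating: 'p' + 'x' + 'h' + 'f' = 'pxhf'

pxhf


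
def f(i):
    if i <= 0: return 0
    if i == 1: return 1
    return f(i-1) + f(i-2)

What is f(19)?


Computing f(19) bottom-up:
f(0) = 0
f(1) = 1
f(2) = f(1) + f(0) = 1 + 0 = 1
f(3) = f(2) + f(1) = 1 + 1 = 2
f(4) = f(3) + f(2) = 2 + 1 = 3
f(5) = f(4) + f(3) = 3 + 2 = 5
f(6) = f(5) + f(4) = 5 + 3 = 8
f(7) = f(6) + f(5) = 8 + 5 = 13
f(8) = f(7) + f(6) = 13 + 8 = 21
f(9) = f(8) + f(7) = 21 + 13 = 34
f(10) = f(9) + f(8) = 34 + 21 = 55
f(11) = f(10) + f(9) = 55 + 34 = 89
f(12) = f(11) + f(10) = 89 + 55 = 144
f(13) = f(12) + f(11) = 144 + 89 = 233
f(14) = f(13) + f(12) = 233 + 144 = 377
f(15) = f(14) + f(13) = 377 + 233 = 610
f(16) = f(15) + f(14) = 610 + 377 = 987
f(17) = f(16) + f(15) = 987 + 610 = 1597
f(18) = f(17) + f(16) = 1597 + 987 = 2584
f(19) = f(18) + f(17) = 2584 + 1597 = 4181

4181


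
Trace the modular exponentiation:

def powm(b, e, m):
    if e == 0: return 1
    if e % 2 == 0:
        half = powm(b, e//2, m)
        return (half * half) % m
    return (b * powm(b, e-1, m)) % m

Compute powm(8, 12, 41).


powm(8, 12, 41): e is even, compute powm(8, 6, 41)
  powm(8, 6, 41): e is even, compute powm(8, 3, 41)
    powm(8, 3, 41): e is odd, compute powm(8, 2, 41)
      powm(8, 2, 41): e is even, compute powm(8, 1, 41)
        powm(8, 1, 41): e is odd, compute powm(8, 0, 41)
          powm(8, 0, 41) = 1
        (8 * 1) % 41 = 8
      half=8, (8*8) % 41 = 23
    (8 * 23) % 41 = 20
  half=20, (20*20) % 41 = 31
half=31, (31*31) % 41 = 18

18


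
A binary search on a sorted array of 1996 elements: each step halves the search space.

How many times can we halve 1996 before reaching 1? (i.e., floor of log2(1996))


1996 / 2 = 998
998 / 2 = 499
499 / 2 = 249
249 / 2 = 124
124 / 2 = 62
62 / 2 = 31
31 / 2 = 15
15 / 2 = 7
7 / 2 = 3
3 / 2 = 1
Reached 1 after 10 halvings

10


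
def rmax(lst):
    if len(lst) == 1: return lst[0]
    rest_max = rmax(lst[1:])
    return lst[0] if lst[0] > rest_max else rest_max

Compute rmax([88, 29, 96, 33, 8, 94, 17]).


rmax([88, 29, 96, 33, 8, 94, 17]): compare 88 with rmax([29, 96, 33, 8, 94, 17])
rmax([29, 96, 33, 8, 94, 17]): compare 29 with rmax([96, 33, 8, 94, 17])
rmax([96, 33, 8, 94, 17]): compare 96 with rmax([33, 8, 94, 17])
rmax([33, 8, 94, 17]): compare 33 with rmax([8, 94, 17])
rmax([8, 94, 17]): compare 8 with rmax([94, 17])
rmax([94, 17]): compare 94 with rmax([17])
rmax([17]) = 17  (base case)
Compare 94 with 17 -> 94
Compare 8 with 94 -> 94
Compare 33 with 94 -> 94
Compare 96 with 94 -> 96
Compare 29 with 96 -> 96
Compare 88 with 96 -> 96

96


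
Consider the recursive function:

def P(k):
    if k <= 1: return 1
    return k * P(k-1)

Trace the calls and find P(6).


P(6)
= 6 * P(5)
= 6 * 5 * P(4)
= 6 * 5 * 4 * P(3)
= 6 * 5 * 4 * 3 * P(2)
= 6 * 5 * 4 * 3 * 2 * P(1)
= 6 * 5 * 4 * 3 * 2 * 1
= 720

720


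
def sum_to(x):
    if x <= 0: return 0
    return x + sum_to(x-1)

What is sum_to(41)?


sum_to(41)
= 41 + 40 + 39 + 38 + 37 + 36 + 35 + 34 + 33 + 32 + 31 + 30 + 29 + 28 + 27 + 26 + 25 + 24 + 23 + 22 + 21 + 20 + 19 + 18 + 17 + 16 + 15 + 14 + 13 + 12 + 11 + 10 + 9 + 8 + 7 + 6 + 5 + 4 + 3 + 2 + 1 + sum_to(0)
= 41 + 40 + 39 + 38 + 37 + 36 + 35 + 34 + 33 + 32 + 31 + 30 + 29 + 28 + 27 + 26 + 25 + 24 + 23 + 22 + 21 + 20 + 19 + 18 + 17 + 16 + 15 + 14 + 13 + 12 + 11 + 10 + 9 + 8 + 7 + 6 + 5 + 4 + 3 + 2 + 1 + 0
= 861

861


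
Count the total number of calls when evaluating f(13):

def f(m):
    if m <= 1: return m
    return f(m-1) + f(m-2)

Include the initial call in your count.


Let C(n) = total calls for f(n)
C(0) = 1, C(1) = 1
C(2) = 1 + C(1) + C(0) = 1 + 1 + 1 = 3
C(3) = 1 + C(2) + C(1) = 1 + 3 + 1 = 5
C(4) = 1 + C(3) + C(2) = 1 + 5 + 3 = 9
C(5) = 1 + C(4) + C(3) = 1 + 9 + 5 = 15
C(6) = 1 + C(5) + C(4) = 1 + 15 + 9 = 25
C(7) = 1 + C(6) + C(5) = 1 + 25 + 15 = 41
C(8) = 1 + C(7) + C(6) = 1 + 41 + 25 = 67
C(9) = 1 + C(8) + C(7) = 1 + 67 + 41 = 109
C(10) = 1 + C(9) + C(8) = 1 + 109 + 67 = 177
C(11) = 1 + C(10) + C(9) = 1 + 177 + 109 = 287
C(12) = 1 + C(11) + C(10) = 1 + 287 + 177 = 465
C(13) = 1 + C(12) + C(11) = 1 + 465 + 287 = 753

753


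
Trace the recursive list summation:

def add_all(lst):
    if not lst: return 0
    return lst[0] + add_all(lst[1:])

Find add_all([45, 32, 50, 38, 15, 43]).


add_all([45, 32, 50, 38, 15, 43]) = 45 + add_all([32, 50, 38, 15, 43])
add_all([32, 50, 38, 15, 43]) = 32 + add_all([50, 38, 15, 43])
add_all([50, 38, 15, 43]) = 50 + add_all([38, 15, 43])
add_all([38, 15, 43]) = 38 + add_all([15, 43])
add_all([15, 43]) = 15 + add_all([43])
add_all([43]) = 43 + add_all([])
add_all([]) = 0  (base case)
Total: 45 + 32 + 50 + 38 + 15 + 43 + 0 = 223

223


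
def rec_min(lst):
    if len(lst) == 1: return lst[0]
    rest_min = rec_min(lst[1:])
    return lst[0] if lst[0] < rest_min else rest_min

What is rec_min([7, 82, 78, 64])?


rec_min([7, 82, 78, 64]): compare 7 with rec_min([82, 78, 64])
rec_min([82, 78, 64]): compare 82 with rec_min([78, 64])
rec_min([78, 64]): compare 78 with rec_min([64])
rec_min([64]) = 64  (base case)
Compare 78 with 64 -> 64
Compare 82 with 64 -> 64
Compare 7 with 64 -> 7

7


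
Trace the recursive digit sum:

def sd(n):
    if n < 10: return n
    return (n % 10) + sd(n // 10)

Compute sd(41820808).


sd(41820808) = 8 + sd(4182080)
sd(4182080) = 0 + sd(418208)
sd(418208) = 8 + sd(41820)
sd(41820) = 0 + sd(4182)
sd(4182) = 2 + sd(418)
sd(418) = 8 + sd(41)
sd(41) = 1 + sd(4)
sd(4) = 4  (base case)
Total: 8 + 0 + 8 + 0 + 2 + 8 + 1 + 4 = 31

31


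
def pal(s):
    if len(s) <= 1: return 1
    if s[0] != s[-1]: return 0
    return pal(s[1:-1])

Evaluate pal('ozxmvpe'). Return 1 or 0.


pal('ozxmvpe'): s[0]='o' != s[-1]='e' -> return 0
Result: 0 (not a palindrome)

0


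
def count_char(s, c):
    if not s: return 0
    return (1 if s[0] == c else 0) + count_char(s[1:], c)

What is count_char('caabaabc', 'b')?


s[0]='c' != 'b' -> 0
s[0]='a' != 'b' -> 0
s[0]='a' != 'b' -> 0
s[0]='b' == 'b' -> 1
s[0]='a' != 'b' -> 0
s[0]='a' != 'b' -> 0
s[0]='b' == 'b' -> 1
s[0]='c' != 'b' -> 0
Sum: 0 + 0 + 0 + 1 + 0 + 0 + 1 + 0 = 2

2


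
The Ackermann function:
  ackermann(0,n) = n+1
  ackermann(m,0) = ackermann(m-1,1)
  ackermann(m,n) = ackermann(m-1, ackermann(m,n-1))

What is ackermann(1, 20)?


ackermann(1, 20) = ackermann(0, ackermann(1, 19))
  ackermann(1, 19) = ackermann(0, ackermann(1, 18))
    ackermann(1, 18) = ackermann(0, ackermann(1, 17))
      ackermann(1, 17) = ackermann(0, ackermann(1, 16))
        ackermann(1, 16) = ackermann(0, ackermann(1, 15))
          ackermann(1, 15) = ackermann(0, ackermann(1, 14))
          ackermann(1, 14) = ackermann(0, ackermann(1, 13))
          ackermann(1, 13) = ackermann(0, ackermann(1, 12))
          ackermann(1, 12) = ackermann(0, ackermann(1, 11))
          ackermann(1, 11) = ackermann(0, ackermann(1, 10))
          ackermann(1, 10) = ackermann(0, ackermann(1, 9))
          ackermann(1, 9) = ackermann(0, ackermann(1, 8))
          ackermann(1, 8) = ackermann(0, ackermann(1, 7))
          ackermann(1, 7) = ackermann(0, ackermann(1, 6))
          ackermann(1, 6) = ackermann(0, ackermann(1, 5))
          ackermann(1, 5) = ackermann(0, ackermann(1, 4))
          ackermann(1, 4) = ackermann(0, ackermann(1, 3))
          ackermann(1, 3) = ackermann(0, ackermann(1, 2))
          ackermann(1, 2) = ackermann(0, ackermann(1, 1))
          ackermann(1, 1) = ackermann(0, ackermann(1, 0))
          ackermann(1, 0) = ackermann(0, 1)
          ackermann(0, 1) = 2
            = ackermann(0, 2)
          ackermann(0, 2) = 3
            = ackermann(0, 3)
... (trace truncated)
Result: ackermann(1, 20) = 22

22


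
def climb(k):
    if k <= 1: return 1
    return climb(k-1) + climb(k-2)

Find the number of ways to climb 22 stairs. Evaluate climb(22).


Building up from base cases:
climb(0) = 1
climb(1) = 1
climb(2) = climb(1) + climb(0) = 1 + 1 = 2
climb(3) = climb(2) + climb(1) = 2 + 1 = 3
climb(4) = climb(3) + climb(2) = 3 + 2 = 5
climb(5) = climb(4) + climb(3) = 5 + 3 = 8
climb(6) = climb(5) + climb(4) = 8 + 5 = 13
climb(7) = climb(6) + climb(5) = 13 + 8 = 21
climb(8) = climb(7) + climb(6) = 21 + 13 = 34
climb(9) = climb(8) + climb(7) = 34 + 21 = 55
climb(10) = climb(9) + climb(8) = 55 + 34 = 89
climb(11) = climb(10) + climb(9) = 89 + 55 = 144
climb(12) = climb(11) + climb(10) = 144 + 89 = 233
climb(13) = climb(12) + climb(11) = 233 + 144 = 377
climb(14) = climb(13) + climb(12) = 377 + 233 = 610
climb(15) = climb(14) + climb(13) = 610 + 377 = 987
climb(16) = climb(15) + climb(14) = 987 + 610 = 1597
climb(17) = climb(16) + climb(15) = 1597 + 987 = 2584
climb(18) = climb(17) + climb(16) = 2584 + 1597 = 4181
climb(19) = climb(18) + climb(17) = 4181 + 2584 = 6765
climb(20) = climb(19) + climb(18) = 6765 + 4181 = 10946
climb(21) = climb(20) + climb(19) = 10946 + 6765 = 17711
climb(22) = climb(21) + climb(20) = 17711 + 10946 = 28657

28657


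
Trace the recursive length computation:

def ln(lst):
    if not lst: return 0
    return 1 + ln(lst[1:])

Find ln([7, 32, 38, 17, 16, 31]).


ln([7, 32, 38, 17, 16, 31]) = 1 + ln([32, 38, 17, 16, 31])
ln([32, 38, 17, 16, 31]) = 1 + ln([38, 17, 16, 31])
ln([38, 17, 16, 31]) = 1 + ln([17, 16, 31])
ln([17, 16, 31]) = 1 + ln([16, 31])
ln([16, 31]) = 1 + ln([31])
ln([31]) = 1 + ln([])
ln([]) = 0  (base case)
Unwinding: 1 + 1 + 1 + 1 + 1 + 1 + 0 = 6

6


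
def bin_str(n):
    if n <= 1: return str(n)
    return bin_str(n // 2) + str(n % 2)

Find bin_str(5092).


bin_str(5092) = bin_str(2546) + '0'
bin_str(2546) = bin_str(1273) + '0'
bin_str(1273) = bin_str(636) + '1'
bin_str(636) = bin_str(318) + '0'
bin_str(318) = bin_str(159) + '0'
bin_str(159) = bin_str(79) + '1'
bin_str(79) = bin_str(39) + '1'
bin_str(39) = bin_str(19) + '1'
bin_str(19) = bin_str(9) + '1'
bin_str(9) = bin_str(4) + '1'
bin_str(4) = bin_str(2) + '0'
bin_str(2) = bin_str(1) + '0'
bin_str(1) = '1'  (base case)
Concatenating: '1' + '0' + '0' + '1' + '1' + '1' + '1' + '1' + '0' + '0' + '1' + '0' + '0' = '1001111100100'

1001111100100


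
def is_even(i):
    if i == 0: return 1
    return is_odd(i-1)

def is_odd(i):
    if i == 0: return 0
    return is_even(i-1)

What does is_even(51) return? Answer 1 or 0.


is_even(51) = is_odd(50)
is_odd(50) = is_even(49)
is_even(49) = is_odd(48)
is_odd(48) = is_even(47)
is_even(47) = is_odd(46)
is_odd(46) = is_even(45)
is_even(45) = is_odd(44)
is_odd(44) = is_even(43)
is_even(43) = is_odd(42)
is_odd(42) = is_even(41)
is_even(41) = is_odd(40)
is_odd(40) = is_even(39)
is_even(39) = is_odd(38)
is_odd(38) = is_even(37)
is_even(37) = is_odd(36)
is_odd(36) = is_even(35)
is_even(35) = is_odd(34)
is_odd(34) = is_even(33)
is_even(33) = is_odd(32)
is_odd(32) = is_even(31)
is_even(31) = is_odd(30)
is_odd(30) = is_even(29)
is_even(29) = is_odd(28)
is_odd(28) = is_even(27)
is_even(27) = is_odd(26)
is_odd(26) = is_even(25)
is_even(25) = is_odd(24)
is_odd(24) = is_even(23)
is_even(23) = is_odd(22)
is_odd(22) = is_even(21)
is_even(21) = is_odd(20)
is_odd(20) = is_even(19)
is_even(19) = is_odd(18)
is_odd(18) = is_even(17)
is_even(17) = is_odd(16)
is_odd(16) = is_even(15)
is_even(15) = is_odd(14)
is_odd(14) = is_even(13)
is_even(13) = is_odd(12)
is_odd(12) = is_even(11)
is_even(11) = is_odd(10)
is_odd(10) = is_even(9)
is_even(9) = is_odd(8)
is_odd(8) = is_even(7)
is_even(7) = is_odd(6)
is_odd(6) = is_even(5)
is_even(5) = is_odd(4)
is_odd(4) = is_even(3)
is_even(3) = is_odd(2)
is_odd(2) = is_even(1)
is_even(1) = is_odd(0)
is_odd(0) = 0  (base case)
Result: 0

0


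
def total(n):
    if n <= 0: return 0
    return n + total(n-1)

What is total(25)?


total(25)
= 25 + 24 + 23 + 22 + 21 + 20 + 19 + 18 + 17 + 16 + 15 + 14 + 13 + 12 + 11 + 10 + 9 + 8 + 7 + 6 + 5 + 4 + 3 + 2 + 1 + total(0)
= 25 + 24 + 23 + 22 + 21 + 20 + 19 + 18 + 17 + 16 + 15 + 14 + 13 + 12 + 11 + 10 + 9 + 8 + 7 + 6 + 5 + 4 + 3 + 2 + 1 + 0
= 325

325


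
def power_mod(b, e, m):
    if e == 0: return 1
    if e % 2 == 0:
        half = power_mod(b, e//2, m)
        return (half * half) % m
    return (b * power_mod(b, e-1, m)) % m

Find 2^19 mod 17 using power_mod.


power_mod(2, 19, 17): e is odd, compute power_mod(2, 18, 17)
  power_mod(2, 18, 17): e is even, compute power_mod(2, 9, 17)
    power_mod(2, 9, 17): e is odd, compute power_mod(2, 8, 17)
      power_mod(2, 8, 17): e is even, compute power_mod(2, 4, 17)
        power_mod(2, 4, 17): e is even, compute power_mod(2, 2, 17)
          power_mod(2, 2, 17): e is even, compute power_mod(2, 1, 17)
          power_mod(2, 1, 17): e is odd, compute power_mod(2, 0, 17)
          power_mod(2, 0, 17) = 1
          (2 * 1) % 17 = 2
          half=2, (2*2) % 17 = 4
        half=4, (4*4) % 17 = 16
      half=16, (16*16) % 17 = 1
    (2 * 1) % 17 = 2
  half=2, (2*2) % 17 = 4
(2 * 4) % 17 = 8

8


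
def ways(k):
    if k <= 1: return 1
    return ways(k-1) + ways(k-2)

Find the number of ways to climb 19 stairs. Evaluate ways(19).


Building up from base cases:
ways(0) = 1
ways(1) = 1
ways(2) = ways(1) + ways(0) = 1 + 1 = 2
ways(3) = ways(2) + ways(1) = 2 + 1 = 3
ways(4) = ways(3) + ways(2) = 3 + 2 = 5
ways(5) = ways(4) + ways(3) = 5 + 3 = 8
ways(6) = ways(5) + ways(4) = 8 + 5 = 13
ways(7) = ways(6) + ways(5) = 13 + 8 = 21
ways(8) = ways(7) + ways(6) = 21 + 13 = 34
ways(9) = ways(8) + ways(7) = 34 + 21 = 55
ways(10) = ways(9) + ways(8) = 55 + 34 = 89
ways(11) = ways(10) + ways(9) = 89 + 55 = 144
ways(12) = ways(11) + ways(10) = 144 + 89 = 233
ways(13) = ways(12) + ways(11) = 233 + 144 = 377
ways(14) = ways(13) + ways(12) = 377 + 233 = 610
ways(15) = ways(14) + ways(13) = 610 + 377 = 987
ways(16) = ways(15) + ways(14) = 987 + 610 = 1597
ways(17) = ways(16) + ways(15) = 1597 + 987 = 2584
ways(18) = ways(17) + ways(16) = 2584 + 1597 = 4181
ways(19) = ways(18) + ways(17) = 4181 + 2584 = 6765

6765


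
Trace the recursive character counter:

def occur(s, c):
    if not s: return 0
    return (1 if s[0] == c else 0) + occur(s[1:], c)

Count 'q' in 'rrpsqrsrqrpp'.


s[0]='r' != 'q' -> 0
s[0]='r' != 'q' -> 0
s[0]='p' != 'q' -> 0
s[0]='s' != 'q' -> 0
s[0]='q' == 'q' -> 1
s[0]='r' != 'q' -> 0
s[0]='s' != 'q' -> 0
s[0]='r' != 'q' -> 0
s[0]='q' == 'q' -> 1
s[0]='r' != 'q' -> 0
s[0]='p' != 'q' -> 0
s[0]='p' != 'q' -> 0
Sum: 0 + 0 + 0 + 0 + 1 + 0 + 0 + 0 + 1 + 0 + 0 + 0 = 2

2


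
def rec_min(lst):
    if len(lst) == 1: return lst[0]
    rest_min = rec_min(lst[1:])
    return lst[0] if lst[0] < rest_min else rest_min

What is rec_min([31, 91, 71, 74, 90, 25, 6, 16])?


rec_min([31, 91, 71, 74, 90, 25, 6, 16]): compare 31 with rec_min([91, 71, 74, 90, 25, 6, 16])
rec_min([91, 71, 74, 90, 25, 6, 16]): compare 91 with rec_min([71, 74, 90, 25, 6, 16])
rec_min([71, 74, 90, 25, 6, 16]): compare 71 with rec_min([74, 90, 25, 6, 16])
rec_min([74, 90, 25, 6, 16]): compare 74 with rec_min([90, 25, 6, 16])
rec_min([90, 25, 6, 16]): compare 90 with rec_min([25, 6, 16])
rec_min([25, 6, 16]): compare 25 with rec_min([6, 16])
rec_min([6, 16]): compare 6 with rec_min([16])
rec_min([16]) = 16  (base case)
Compare 6 with 16 -> 6
Compare 25 with 6 -> 6
Compare 90 with 6 -> 6
Compare 74 with 6 -> 6
Compare 71 with 6 -> 6
Compare 91 with 6 -> 6
Compare 31 with 6 -> 6

6


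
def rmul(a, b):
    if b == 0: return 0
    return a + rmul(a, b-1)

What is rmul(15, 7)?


rmul(15, 7) = 15 + rmul(15, 6)
rmul(15, 6) = 15 + rmul(15, 5)
rmul(15, 5) = 15 + rmul(15, 4)
rmul(15, 4) = 15 + rmul(15, 3)
rmul(15, 3) = 15 + rmul(15, 2)
rmul(15, 2) = 15 + rmul(15, 1)
rmul(15, 1) = 15 + rmul(15, 0)
rmul(15, 0) = 0  (base case)
Total: 15 + 15 + 15 + 15 + 15 + 15 + 15 + 0 = 105

105


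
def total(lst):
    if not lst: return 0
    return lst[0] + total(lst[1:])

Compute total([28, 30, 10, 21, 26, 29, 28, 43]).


total([28, 30, 10, 21, 26, 29, 28, 43]) = 28 + total([30, 10, 21, 26, 29, 28, 43])
total([30, 10, 21, 26, 29, 28, 43]) = 30 + total([10, 21, 26, 29, 28, 43])
total([10, 21, 26, 29, 28, 43]) = 10 + total([21, 26, 29, 28, 43])
total([21, 26, 29, 28, 43]) = 21 + total([26, 29, 28, 43])
total([26, 29, 28, 43]) = 26 + total([29, 28, 43])
total([29, 28, 43]) = 29 + total([28, 43])
total([28, 43]) = 28 + total([43])
total([43]) = 43 + total([])
total([]) = 0  (base case)
Total: 28 + 30 + 10 + 21 + 26 + 29 + 28 + 43 + 0 = 215

215


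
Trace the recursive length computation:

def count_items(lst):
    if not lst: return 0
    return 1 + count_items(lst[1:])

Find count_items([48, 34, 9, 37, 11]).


count_items([48, 34, 9, 37, 11]) = 1 + count_items([34, 9, 37, 11])
count_items([34, 9, 37, 11]) = 1 + count_items([9, 37, 11])
count_items([9, 37, 11]) = 1 + count_items([37, 11])
count_items([37, 11]) = 1 + count_items([11])
count_items([11]) = 1 + count_items([])
count_items([]) = 0  (base case)
Unwinding: 1 + 1 + 1 + 1 + 1 + 0 = 5

5


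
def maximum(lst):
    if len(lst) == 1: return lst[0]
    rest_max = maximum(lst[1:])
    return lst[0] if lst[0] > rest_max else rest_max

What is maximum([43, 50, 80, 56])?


maximum([43, 50, 80, 56]): compare 43 with maximum([50, 80, 56])
maximum([50, 80, 56]): compare 50 with maximum([80, 56])
maximum([80, 56]): compare 80 with maximum([56])
maximum([56]) = 56  (base case)
Compare 80 with 56 -> 80
Compare 50 with 80 -> 80
Compare 43 with 80 -> 80

80


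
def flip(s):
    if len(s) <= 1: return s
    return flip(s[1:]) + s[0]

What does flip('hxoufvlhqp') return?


flip('hxoufvlhqp') = flip('xoufvlhqp') + 'h'
flip('xoufvlhqp') = flip('oufvlhqp') + 'x'
flip('oufvlhqp') = flip('ufvlhqp') + 'o'
flip('ufvlhqp') = flip('fvlhqp') + 'u'
flip('fvlhqp') = flip('vlhqp') + 'f'
flip('vlhqp') = flip('lhqp') + 'v'
flip('lhqp') = flip('hqp') + 'l'
flip('hqp') = flip('qp') + 'h'
flip('qp') = flip('p') + 'q'
flip('p') = 'p'  (base case)
Concatenating: 'p' + 'q' + 'h' + 'l' + 'v' + 'f' + 'u' + 'o' + 'x' + 'h' = 'pqhlvfuoxh'

pqhlvfuoxh


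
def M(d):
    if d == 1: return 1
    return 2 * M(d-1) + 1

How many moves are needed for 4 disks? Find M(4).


M(4) = 2 * M(3) + 1
M(3) = 2 * M(2) + 1
M(2) = 2 * M(1) + 1
M(1) = 1  (base case)
M(2) = 2 * 1 + 1 = 3
M(3) = 2 * 3 + 1 = 7
M(4) = 2 * 7 + 1 = 15

15


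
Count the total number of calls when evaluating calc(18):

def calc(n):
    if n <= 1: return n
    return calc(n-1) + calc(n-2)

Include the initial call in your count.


Let C(n) = total calls for calc(n)
C(0) = 1, C(1) = 1
C(2) = 1 + C(1) + C(0) = 1 + 1 + 1 = 3
C(3) = 1 + C(2) + C(1) = 1 + 3 + 1 = 5
C(4) = 1 + C(3) + C(2) = 1 + 5 + 3 = 9
C(5) = 1 + C(4) + C(3) = 1 + 9 + 5 = 15
C(6) = 1 + C(5) + C(4) = 1 + 15 + 9 = 25
C(7) = 1 + C(6) + C(5) = 1 + 25 + 15 = 41
C(8) = 1 + C(7) + C(6) = 1 + 41 + 25 = 67
C(9) = 1 + C(8) + C(7) = 1 + 67 + 41 = 109
C(10) = 1 + C(9) + C(8) = 1 + 109 + 67 = 177
C(11) = 1 + C(10) + C(9) = 1 + 177 + 109 = 287
C(12) = 1 + C(11) + C(10) = 1 + 287 + 177 = 465
C(13) = 1 + C(12) + C(11) = 1 + 465 + 287 = 753
C(14) = 1 + C(13) + C(12) = 1 + 753 + 465 = 1219
C(15) = 1 + C(14) + C(13) = 1 + 1219 + 753 = 1973
C(16) = 1 + C(15) + C(14) = 1 + 1973 + 1219 = 3193
C(17) = 1 + C(16) + C(15) = 1 + 3193 + 1973 = 5167
C(18) = 1 + C(17) + C(16) = 1 + 5167 + 3193 = 8361

8361


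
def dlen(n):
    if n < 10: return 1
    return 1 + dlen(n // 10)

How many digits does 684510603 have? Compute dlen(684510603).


dlen(684510603) = 1 + dlen(68451060)
dlen(68451060) = 1 + dlen(6845106)
dlen(6845106) = 1 + dlen(684510)
dlen(684510) = 1 + dlen(68451)
dlen(68451) = 1 + dlen(6845)
dlen(6845) = 1 + dlen(684)
dlen(684) = 1 + dlen(68)
dlen(68) = 1 + dlen(6)
dlen(6) = 1  (base case: 6 < 10)
Unwinding: 1 + 1 + 1 + 1 + 1 + 1 + 1 + 1 + 1 = 9

9


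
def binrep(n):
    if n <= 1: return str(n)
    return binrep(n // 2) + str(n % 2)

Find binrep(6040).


binrep(6040) = binrep(3020) + '0'
binrep(3020) = binrep(1510) + '0'
binrep(1510) = binrep(755) + '0'
binrep(755) = binrep(377) + '1'
binrep(377) = binrep(188) + '1'
binrep(188) = binrep(94) + '0'
binrep(94) = binrep(47) + '0'
binrep(47) = binrep(23) + '1'
binrep(23) = binrep(11) + '1'
binrep(11) = binrep(5) + '1'
binrep(5) = binrep(2) + '1'
binrep(2) = binrep(1) + '0'
binrep(1) = '1'  (base case)
Concatenating: '1' + '0' + '1' + '1' + '1' + '1' + '0' + '0' + '1' + '1' + '0' + '0' + '0' = '1011110011000'

1011110011000


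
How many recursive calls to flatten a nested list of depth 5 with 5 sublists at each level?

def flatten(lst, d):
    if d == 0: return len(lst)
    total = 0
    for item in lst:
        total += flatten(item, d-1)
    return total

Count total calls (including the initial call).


At depth 0 (root): 1 call
At depth 1: each of 1 parents calls flatten on 5 children = 5 calls
At depth 2: each of 5 parents calls flatten on 5 children = 25 calls
At depth 3: each of 25 parents calls flatten on 5 children = 125 calls
At depth 4: each of 125 parents calls flatten on 5 children = 625 calls
At depth 5: each of 625 parents calls flatten on 5 children = 3125 calls
Total: 1 + 5 + 25 + 125 + 625 + 3125 = 3906

3906


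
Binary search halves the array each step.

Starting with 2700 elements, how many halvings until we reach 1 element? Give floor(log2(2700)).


2700 / 2 = 1350
1350 / 2 = 675
675 / 2 = 337
337 / 2 = 168
168 / 2 = 84
84 / 2 = 42
42 / 2 = 21
21 / 2 = 10
10 / 2 = 5
5 / 2 = 2
2 / 2 = 1
Reached 1 after 11 halvings

11


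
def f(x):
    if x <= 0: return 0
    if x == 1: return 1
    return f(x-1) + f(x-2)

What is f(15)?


Computing f(15) bottom-up:
f(0) = 0
f(1) = 1
f(2) = f(1) + f(0) = 1 + 0 = 1
f(3) = f(2) + f(1) = 1 + 1 = 2
f(4) = f(3) + f(2) = 2 + 1 = 3
f(5) = f(4) + f(3) = 3 + 2 = 5
f(6) = f(5) + f(4) = 5 + 3 = 8
f(7) = f(6) + f(5) = 8 + 5 = 13
f(8) = f(7) + f(6) = 13 + 8 = 21
f(9) = f(8) + f(7) = 21 + 13 = 34
f(10) = f(9) + f(8) = 34 + 21 = 55
f(11) = f(10) + f(9) = 55 + 34 = 89
f(12) = f(11) + f(10) = 89 + 55 = 144
f(13) = f(12) + f(11) = 144 + 89 = 233
f(14) = f(13) + f(12) = 233 + 144 = 377
f(15) = f(14) + f(13) = 377 + 233 = 610

610


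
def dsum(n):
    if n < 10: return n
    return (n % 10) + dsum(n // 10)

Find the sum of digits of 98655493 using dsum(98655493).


dsum(98655493) = 3 + dsum(9865549)
dsum(9865549) = 9 + dsum(986554)
dsum(986554) = 4 + dsum(98655)
dsum(98655) = 5 + dsum(9865)
dsum(9865) = 5 + dsum(986)
dsum(986) = 6 + dsum(98)
dsum(98) = 8 + dsum(9)
dsum(9) = 9  (base case)
Total: 3 + 9 + 4 + 5 + 5 + 6 + 8 + 9 = 49

49


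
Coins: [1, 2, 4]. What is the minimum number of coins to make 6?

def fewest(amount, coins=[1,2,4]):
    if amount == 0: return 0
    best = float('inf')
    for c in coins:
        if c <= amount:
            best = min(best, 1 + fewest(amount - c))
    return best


Building up with DP:
fewest(0) = 0
fewest(1) = min(1+fewest(0)=1+0=1) = 1
fewest(2) = min(1+fewest(1)=1+1=2, 1+fewest(0)=1+0=1) = 1
fewest(3) = min(1+fewest(2)=1+1=2, 1+fewest(1)=1+1=2) = 2
fewest(4) = min(1+fewest(3)=1+2=3, 1+fewest(2)=1+1=2, 1+fewest(0)=1+0=1) = 1
fewest(5) = min(1+fewest(4)=1+1=2, 1+fewest(3)=1+2=3, 1+fewest(1)=1+1=2) = 2
fewest(6) = min(1+fewest(5)=1+2=3, 1+fewest(4)=1+1=2, 1+fewest(2)=1+1=2) = 2

2


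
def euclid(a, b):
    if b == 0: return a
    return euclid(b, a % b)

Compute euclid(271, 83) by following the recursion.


euclid(271, 83) = euclid(83, 22)
euclid(83, 22) = euclid(22, 17)
euclid(22, 17) = euclid(17, 5)
euclid(17, 5) = euclid(5, 2)
euclid(5, 2) = euclid(2, 1)
euclid(2, 1) = euclid(1, 0)
euclid(1, 0) = 1  (base case)

1


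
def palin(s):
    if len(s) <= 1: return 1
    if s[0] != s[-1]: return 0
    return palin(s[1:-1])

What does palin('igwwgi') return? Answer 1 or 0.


palin('igwwgi'): s[0]='i' == s[-1]='i' -> check palin('gwwg')
palin('gwwg'): s[0]='g' == s[-1]='g' -> check palin('ww')
palin('ww'): s[0]='w' == s[-1]='w' -> check palin('')
palin(''): len <= 1 -> return 1  (base case)
Result: 1 (palindrome)

1


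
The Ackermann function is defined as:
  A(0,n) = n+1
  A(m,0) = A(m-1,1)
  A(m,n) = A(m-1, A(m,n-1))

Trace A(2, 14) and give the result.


A(2, 14) = A(1, A(2, 13))
  A(2, 13) = A(1, A(2, 12))
    A(2, 12) = A(1, A(2, 11))
      A(2, 11) = A(1, A(2, 10))
        A(2, 10) = A(1, A(2, 9))
          A(2, 9) = A(1, A(2, 8))
          A(2, 8) = A(1, A(2, 7))
          A(2, 7) = A(1, A(2, 6))
          A(2, 6) = A(1, A(2, 5))
          A(2, 5) = A(1, A(2, 4))
          A(2, 4) = A(1, A(2, 3))
          A(2, 3) = A(1, A(2, 2))
          A(2, 2) = A(1, A(2, 1))
          A(2, 1) = A(1, A(2, 0))
          A(2, 0) = A(1, 1)
          A(1, 1) = A(0, A(1, 0))
          A(1, 0) = A(0, 1)
          A(0, 1) = 2
            = A(0, 2)
          A(0, 2) = 3
            = A(1, 3)
          A(1, 3) = A(0, A(1, 2))
          A(1, 2) = A(0, A(1, 1))
          A(1, 1) = A(0, A(1, 0))
          A(1, 0) = A(0, 1)
... (trace truncated)
Result: A(2, 14) = 31

31


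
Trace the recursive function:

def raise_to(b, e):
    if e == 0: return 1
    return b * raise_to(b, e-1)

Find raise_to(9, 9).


raise_to(9, 9)
= 9 * raise_to(9, 8)
= 9 * 9 * raise_to(9, 7)
= 9 * 9 * 9 * raise_to(9, 6)
= 9 * 9 * 9 * 9 * raise_to(9, 5)
= 9 * 9 * 9 * 9 * 9 * raise_to(9, 4)
= 9 * 9 * 9 * 9 * 9 * 9 * raise_to(9, 3)
= 9 * 9 * 9 * 9 * 9 * 9 * 9 * raise_to(9, 2)
= 9 * 9 * 9 * 9 * 9 * 9 * 9 * 9 * raise_to(9, 1)
= 9 * 9 * 9 * 9 * 9 * 9 * 9 * 9 * 9 * raise_to(9, 0)
= 9 * 9 * 9 * 9 * 9 * 9 * 9 * 9 * 9 * 1
= 387420489

387420489


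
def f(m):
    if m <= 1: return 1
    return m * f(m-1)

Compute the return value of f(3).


f(3)
= 3 * f(2)
= 3 * 2 * f(1)
= 3 * 2 * 1
= 6

6


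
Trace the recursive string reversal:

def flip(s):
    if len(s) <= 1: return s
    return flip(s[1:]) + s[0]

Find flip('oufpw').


flip('oufpw') = flip('ufpw') + 'o'
flip('ufpw') = flip('fpw') + 'u'
flip('fpw') = flip('pw') + 'f'
flip('pw') = flip('w') + 'p'
flip('w') = 'w'  (base case)
Concatenating: 'w' + 'p' + 'f' + 'u' + 'o' = 'wpfuo'

wpfuo


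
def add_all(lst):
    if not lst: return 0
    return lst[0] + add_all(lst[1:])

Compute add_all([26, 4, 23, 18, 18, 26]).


add_all([26, 4, 23, 18, 18, 26]) = 26 + add_all([4, 23, 18, 18, 26])
add_all([4, 23, 18, 18, 26]) = 4 + add_all([23, 18, 18, 26])
add_all([23, 18, 18, 26]) = 23 + add_all([18, 18, 26])
add_all([18, 18, 26]) = 18 + add_all([18, 26])
add_all([18, 26]) = 18 + add_all([26])
add_all([26]) = 26 + add_all([])
add_all([]) = 0  (base case)
Total: 26 + 4 + 23 + 18 + 18 + 26 + 0 = 115

115


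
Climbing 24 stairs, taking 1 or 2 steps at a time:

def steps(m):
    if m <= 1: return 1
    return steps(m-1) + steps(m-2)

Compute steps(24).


Building up from base cases:
steps(0) = 1
steps(1) = 1
steps(2) = steps(1) + steps(0) = 1 + 1 = 2
steps(3) = steps(2) + steps(1) = 2 + 1 = 3
steps(4) = steps(3) + steps(2) = 3 + 2 = 5
steps(5) = steps(4) + steps(3) = 5 + 3 = 8
steps(6) = steps(5) + steps(4) = 8 + 5 = 13
steps(7) = steps(6) + steps(5) = 13 + 8 = 21
steps(8) = steps(7) + steps(6) = 21 + 13 = 34
steps(9) = steps(8) + steps(7) = 34 + 21 = 55
steps(10) = steps(9) + steps(8) = 55 + 34 = 89
steps(11) = steps(10) + steps(9) = 89 + 55 = 144
steps(12) = steps(11) + steps(10) = 144 + 89 = 233
steps(13) = steps(12) + steps(11) = 233 + 144 = 377
steps(14) = steps(13) + steps(12) = 377 + 233 = 610
steps(15) = steps(14) + steps(13) = 610 + 377 = 987
steps(16) = steps(15) + steps(14) = 987 + 610 = 1597
steps(17) = steps(16) + steps(15) = 1597 + 987 = 2584
steps(18) = steps(17) + steps(16) = 2584 + 1597 = 4181
steps(19) = steps(18) + steps(17) = 4181 + 2584 = 6765
steps(20) = steps(19) + steps(18) = 6765 + 4181 = 10946
steps(21) = steps(20) + steps(19) = 10946 + 6765 = 17711
steps(22) = steps(21) + steps(20) = 17711 + 10946 = 28657
steps(23) = steps(22) + steps(21) = 28657 + 17711 = 46368
steps(24) = steps(23) + steps(22) = 46368 + 28657 = 75025

75025


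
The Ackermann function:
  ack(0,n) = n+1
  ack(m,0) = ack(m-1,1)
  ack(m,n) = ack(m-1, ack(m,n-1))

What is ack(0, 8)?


ack(0, 8) = 9
Result: ack(0, 8) = 9

9


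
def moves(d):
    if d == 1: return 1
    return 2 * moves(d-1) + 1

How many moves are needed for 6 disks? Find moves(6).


moves(6) = 2 * moves(5) + 1
moves(5) = 2 * moves(4) + 1
moves(4) = 2 * moves(3) + 1
moves(3) = 2 * moves(2) + 1
moves(2) = 2 * moves(1) + 1
moves(1) = 1  (base case)
moves(2) = 2 * 1 + 1 = 3
moves(3) = 2 * 3 + 1 = 7
moves(4) = 2 * 7 + 1 = 15
moves(5) = 2 * 15 + 1 = 31
moves(6) = 2 * 31 + 1 = 63

63


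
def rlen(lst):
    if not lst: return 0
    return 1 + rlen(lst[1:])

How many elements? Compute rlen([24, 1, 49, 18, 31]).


rlen([24, 1, 49, 18, 31]) = 1 + rlen([1, 49, 18, 31])
rlen([1, 49, 18, 31]) = 1 + rlen([49, 18, 31])
rlen([49, 18, 31]) = 1 + rlen([18, 31])
rlen([18, 31]) = 1 + rlen([31])
rlen([31]) = 1 + rlen([])
rlen([]) = 0  (base case)
Unwinding: 1 + 1 + 1 + 1 + 1 + 0 = 5

5


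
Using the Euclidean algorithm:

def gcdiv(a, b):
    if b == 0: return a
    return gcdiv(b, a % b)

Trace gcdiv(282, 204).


gcdiv(282, 204) = gcdiv(204, 78)
gcdiv(204, 78) = gcdiv(78, 48)
gcdiv(78, 48) = gcdiv(48, 30)
gcdiv(48, 30) = gcdiv(30, 18)
gcdiv(30, 18) = gcdiv(18, 12)
gcdiv(18, 12) = gcdiv(12, 6)
gcdiv(12, 6) = gcdiv(6, 0)
gcdiv(6, 0) = 6  (base case)

6


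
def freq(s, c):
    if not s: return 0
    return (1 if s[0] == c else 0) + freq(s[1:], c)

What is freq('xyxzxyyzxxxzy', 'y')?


s[0]='x' != 'y' -> 0
s[0]='y' == 'y' -> 1
s[0]='x' != 'y' -> 0
s[0]='z' != 'y' -> 0
s[0]='x' != 'y' -> 0
s[0]='y' == 'y' -> 1
s[0]='y' == 'y' -> 1
s[0]='z' != 'y' -> 0
s[0]='x' != 'y' -> 0
s[0]='x' != 'y' -> 0
s[0]='x' != 'y' -> 0
s[0]='z' != 'y' -> 0
s[0]='y' == 'y' -> 1
Sum: 0 + 1 + 0 + 0 + 0 + 1 + 1 + 0 + 0 + 0 + 0 + 0 + 1 = 4

4


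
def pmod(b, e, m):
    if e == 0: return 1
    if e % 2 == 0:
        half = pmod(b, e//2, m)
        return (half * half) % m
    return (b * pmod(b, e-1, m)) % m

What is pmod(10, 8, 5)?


pmod(10, 8, 5): e is even, compute pmod(10, 4, 5)
  pmod(10, 4, 5): e is even, compute pmod(10, 2, 5)
    pmod(10, 2, 5): e is even, compute pmod(10, 1, 5)
      pmod(10, 1, 5): e is odd, compute pmod(10, 0, 5)
        pmod(10, 0, 5) = 1
      (10 * 1) % 5 = 0
    half=0, (0*0) % 5 = 0
  half=0, (0*0) % 5 = 0
half=0, (0*0) % 5 = 0

0


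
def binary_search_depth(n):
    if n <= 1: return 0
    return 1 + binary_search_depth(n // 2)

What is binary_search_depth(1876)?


1876 / 2 = 938
938 / 2 = 469
469 / 2 = 234
234 / 2 = 117
117 / 2 = 58
58 / 2 = 29
29 / 2 = 14
14 / 2 = 7
7 / 2 = 3
3 / 2 = 1
Reached 1 after 10 halvings

10


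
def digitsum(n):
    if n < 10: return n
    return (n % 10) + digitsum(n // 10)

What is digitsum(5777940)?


digitsum(5777940) = 0 + digitsum(577794)
digitsum(577794) = 4 + digitsum(57779)
digitsum(57779) = 9 + digitsum(5777)
digitsum(5777) = 7 + digitsum(577)
digitsum(577) = 7 + digitsum(57)
digitsum(57) = 7 + digitsum(5)
digitsum(5) = 5  (base case)
Total: 0 + 4 + 9 + 7 + 7 + 7 + 5 = 39

39


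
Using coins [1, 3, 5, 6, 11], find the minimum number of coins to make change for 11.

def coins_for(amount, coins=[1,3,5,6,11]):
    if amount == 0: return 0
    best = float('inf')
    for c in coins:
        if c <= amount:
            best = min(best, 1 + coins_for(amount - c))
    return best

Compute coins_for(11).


Building up with DP:
coins_for(0) = 0
coins_for(1) = min(1+coins_for(0)=1+0=1) = 1
coins_for(2) = min(1+coins_for(1)=1+1=2) = 2
coins_for(3) = min(1+coins_for(2)=1+2=3, 1+coins_for(0)=1+0=1) = 1
coins_for(4) = min(1+coins_for(3)=1+1=2, 1+coins_for(1)=1+1=2) = 2
coins_for(5) = min(1+coins_for(4)=1+2=3, 1+coins_for(2)=1+2=3, 1+coins_for(0)=1+0=1) = 1
coins_for(6) = min(1+coins_for(5)=1+1=2, 1+coins_for(3)=1+1=2, 1+coins_for(1)=1+1=2, 1+coins_for(0)=1+0=1) = 1
coins_for(7) = min(1+coins_for(6)=1+1=2, 1+coins_for(4)=1+2=3, 1+coins_for(2)=1+2=3, 1+coins_for(1)=1+1=2) = 2
coins_for(8) = min(1+coins_for(7)=1+2=3, 1+coins_for(5)=1+1=2, 1+coins_for(3)=1+1=2, 1+coins_for(2)=1+2=3) = 2
coins_for(9) = min(1+coins_for(8)=1+2=3, 1+coins_for(6)=1+1=2, 1+coins_for(4)=1+2=3, 1+coins_for(3)=1+1=2) = 2
coins_for(10) = min(1+coins_for(9)=1+2=3, 1+coins_for(7)=1+2=3, 1+coins_for(5)=1+1=2, 1+coins_for(4)=1+2=3) = 2
coins_for(11) = min(1+coins_for(10)=1+2=3, 1+coins_for(8)=1+2=3, 1+coins_for(6)=1+1=2, 1+coins_for(5)=1+1=2, 1+coins_for(0)=1+0=1) = 1

1


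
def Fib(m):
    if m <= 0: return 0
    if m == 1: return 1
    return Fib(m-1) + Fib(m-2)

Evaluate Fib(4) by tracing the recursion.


Computing Fib(4) bottom-up:
Fib(0) = 0
Fib(1) = 1
Fib(2) = Fib(1) + Fib(0) = 1 + 0 = 1
Fib(3) = Fib(2) + Fib(1) = 1 + 1 = 2
Fib(4) = Fib(3) + Fib(2) = 2 + 1 = 3

3


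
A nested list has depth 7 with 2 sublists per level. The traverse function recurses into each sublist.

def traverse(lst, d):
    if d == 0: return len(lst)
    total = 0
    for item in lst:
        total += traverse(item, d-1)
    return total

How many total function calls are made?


At depth 0 (root): 1 call
At depth 1: each of 1 parents calls traverse on 2 children = 2 calls
At depth 2: each of 2 parents calls traverse on 2 children = 4 calls
At depth 3: each of 4 parents calls traverse on 2 children = 8 calls
At depth 4: each of 8 parents calls traverse on 2 children = 16 calls
At depth 5: each of 16 parents calls traverse on 2 children = 32 calls
At depth 6: each of 32 parents calls traverse on 2 children = 64 calls
At depth 7: each of 64 parents calls traverse on 2 children = 128 calls
Total: 1 + 2 + 4 + 8 + 16 + 32 + 64 + 128 = 255

255


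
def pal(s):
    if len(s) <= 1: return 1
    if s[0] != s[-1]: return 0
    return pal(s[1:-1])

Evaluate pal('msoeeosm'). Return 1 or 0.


pal('msoeeosm'): s[0]='m' == s[-1]='m' -> check pal('soeeos')
pal('soeeos'): s[0]='s' == s[-1]='s' -> check pal('oeeo')
pal('oeeo'): s[0]='o' == s[-1]='o' -> check pal('ee')
pal('ee'): s[0]='e' == s[-1]='e' -> check pal('')
pal(''): len <= 1 -> return 1  (base case)
Result: 1 (palindrome)

1
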